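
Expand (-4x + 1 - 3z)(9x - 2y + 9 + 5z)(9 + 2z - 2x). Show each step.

(-4x + 1 - 3z)(9x - 2y + 9 + 5z)(9 + 2z - 2x)
= (-36x^2 + 8xy - 36x - 20xz + 9x - 2y + 9 + 5z - 27xz + 6yz - 27z - 15z^2)(9 + 2z - 2x)    [distributive law]
= (-36x^2 + 8xy - 27x - 47xz - 2y + 9 - 22z + 6yz - 15z^2)(9 + 2z - 2x)    [combine like terms]
= -324x^2 - 72x^2z + 72x^3 + 72xy + 16xyz - 16x^2y - 243x - 54xz + 54x^2 - 423xz - 94xz^2 + 94x^2z - 18y - 4yz + 4xy + 81 + 18z - 18x - 198z - 44z^2 + 44xz + 54yz + 12yz^2 - 12xyz - 135z^2 - 30z^3 + 30xz^2    [distributive law]
= -270x^2 + 22x^2z + 72x^3 + 76xy + 4xyz - 16x^2y - 261x - 433xz - 64xz^2 - 18y + 50yz + 81 - 180z - 179z^2 + 12yz^2 - 30z^3    [combine like terms]

-270x^2 + 22x^2z + 72x^3 + 76xy + 4xyz - 16x^2y - 261x - 433xz - 64xz^2 - 18y + 50yz + 81 - 180z - 179z^2 + 12yz^2 - 30z^3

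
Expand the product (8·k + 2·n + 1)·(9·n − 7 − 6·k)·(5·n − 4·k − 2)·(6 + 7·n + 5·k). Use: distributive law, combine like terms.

(8·k + 2·n + 1)·(9·n − 7 − 6·k)·(5·n − 4·k − 2)·(6 + 7·n + 5·k)
= (72·k·n − 56·k − 48·k^2 + 18·n^2 − 14·n − 12·k·n + 9·n − 7 − 6·k)·(5·n − 4·k − 2)·(6 + 7·n + 5·k)    [distributive law]
= (60·k·n − 62·k − 48·k^2 + 18·n^2 − 5·n − 7)·(5·n − 4·k − 2)·(6 + 7·n + 5·k)    [combine like terms]
= (300·k·n^2 − 240·k^2·n − 120·k·n − 310·k·n + 248·k^2 + 124·k − 240·k^2·n + 192·k^3 + 96·k^2 + 90·n^3 − 72·k·n^2 − 36·n^2 − 25·n^2 + 20·k·n + 10·n − 35·n + 28·k + 14)·(6 + 7·n + 5·k)    [distributive law]
= (228·k·n^2 − 480·k^2·n − 410·k·n + 344·k^2 + 152·k + 192·k^3 + 90·n^3 − 61·n^2 − 25·n + 14)·(6 + 7·n + 5·k)    [combine like terms]
= 1368·k·n^2 + 1596·k·n^3 + 1140·k^2·n^2 − 2880·k^2·n − 3360·k^2·n^2 − 2400·k^3·n − 2460·k·n − 2870·k·n^2 − 2050·k^2·n + 2064·k^2 + 2408·k^2·n + 1720·k^3 + 912·k + 1064·k·n + 760·k^2 + 1152·k^3 + 1344·k^3·n + 960·k^4 + 540·n^3 + 630·n^4 + 450·k·n^3 − 366·n^2 − 427·n^3 − 305·k·n^2 − 150·n − 175·n^2 − 125·k·n + 84 + 98·n + 70·k    [distributive law]
= −1807·k·n^2 + 2046·k·n^3 − 2220·k^2·n^2 − 2522·k^2·n − 1056·k^3·n − 1521·k·n + 2824·k^2 + 2872·k^3 + 982·k + 960·k^4 + 113·n^3 + 630·n^4 − 541·n^2 − 52·n + 84    [combine like terms]

−1807·k·n^2 + 2046·k·n^3 − 2220·k^2·n^2 − 2522·k^2·n − 1056·k^3·n − 1521·k·n + 2824·k^2 + 2872·k^3 + 982·k + 960·k^4 + 113·n^3 + 630·n^4 − 541·n^2 − 52·n + 84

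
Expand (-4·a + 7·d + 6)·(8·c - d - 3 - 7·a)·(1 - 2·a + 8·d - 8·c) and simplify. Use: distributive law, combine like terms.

(-4·a + 7·d + 6)·(8·c - d - 3 - 7·a)·(1 - 2·a + 8·d - 8·c)
= (-32·a·c + 4·a·d + 12·a + 28·a^2 + 56·c·d - 7·d^2 - 21·d - 49·a·d + 48·c - 6·d - 18 - 42·a)·(1 - 2·a + 8·d - 8·c)    [distributive law]
= (-32·a·c - 45·a·d - 30·a + 28·a^2 + 56·c·d - 7·d^2 - 27·d + 48·c - 18)·(1 - 2·a + 8·d - 8·c)    [combine like terms]
= -32·a·c + 64·a^2·c - 256·a·c·d + 256·a·c^2 - 45·a·d + 90·a^2·d - 360·a·d^2 + 360·a·c·d - 30·a + 60·a^2 - 240·a·d + 240·a·c + 28·a^2 - 56·a^3 + 224·a^2·d - 224·a^2·c + 56·c·d - 112·a·c·d + 448·c·d^2 - 448·c^2·d - 7·d^2 + 14·a·d^2 - 56·d^3 + 56·c·d^2 - 27·d + 54·a·d - 216·d^2 + 216·c·d + 48·c - 96·a·c + 384·c·d - 384·c^2 - 18 + 36·a - 144·d + 144·c    [distributive law]
= 112·a·c - 160·a^2·c - 8·a·c·d + 256·a·c^2 - 231·a·d + 314·a^2·d - 346·a·d^2 + 6·a + 88·a^2 - 56·a^3 + 656·c·d + 504·c·d^2 - 448·c^2·d - 223·d^2 - 56·d^3 - 171·d + 192·c - 384·c^2 - 18    [combine like terms]

112·a·c - 160·a^2·c - 8·a·c·d + 256·a·c^2 - 231·a·d + 314·a^2·d - 346·a·d^2 + 6·a + 88·a^2 - 56·a^3 + 656·c·d + 504·c·d^2 - 448·c^2·d - 223·d^2 - 56·d^3 - 171·d + 192·c - 384·c^2 - 18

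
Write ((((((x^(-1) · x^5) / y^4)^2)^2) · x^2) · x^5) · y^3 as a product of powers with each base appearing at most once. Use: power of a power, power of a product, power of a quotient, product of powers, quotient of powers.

((((((x^(-1) · x^5) / y^4)^2)^2) · x^2) · x^5) · y^3
= (((((x^(-1) · x^5) / y^4)^4) · x^2) · x^5) · y^3    [power of a power]
= (((((x^(-1) · x^5)^4) / ((y^4)^4)) · x^2) · x^5) · y^3    [power of a quotient]
= ((((((x^(-1))^4) · ((x^5)^4)) / ((y^4)^4)) · x^2) · x^5) · y^3    [power of a product]
= ((((x^(-4) · ((x^5)^4)) / ((y^4)^4)) · x^2) · x^5) · y^3    [power of a power]
= ((((x^(-4) · x^20) / ((y^4)^4)) · x^2) · x^5) · y^3    [power of a power]
= (((x^16 / ((y^4)^4)) · x^2) · x^5) · y^3    [product of powers]
= (((x^16 / y^16) · x^2) · x^5) · y^3    [power of a power]
= x^23y^(-13)    [quotient of powers; product of powers]

x^23y^(-13)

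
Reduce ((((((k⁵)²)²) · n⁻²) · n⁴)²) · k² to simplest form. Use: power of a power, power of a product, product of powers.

((((((k⁵)²)²) · n⁻²) · n⁴)²) · k²
= ((((((k⁵)²)²) · n⁻²)²) · ((n⁴)²)) · k²    [power of a product]
= ((((((k⁵)²)²)²) · ((n⁻²)²)) · ((n⁴)²)) · k²    [power of a product]
= (((((k⁵)²)⁴) · ((n⁻²)²)) · ((n⁴)²)) · k²    [power of a power]
= ((((k⁵)⁸) · ((n⁻²)²)) · ((n⁴)²)) · k²    [power of a power]
= ((k⁴⁰ · ((n⁻²)²)) · ((n⁴)²)) · k²    [power of a power]
= ((k⁴⁰ · n⁻⁴) · ((n⁴)²)) · k²    [power of a power]
= ((k⁴⁰ · n⁻⁴) · n⁸) · k²    [power of a power]
= k⁴²n⁴    [product of powers]

k⁴²n⁴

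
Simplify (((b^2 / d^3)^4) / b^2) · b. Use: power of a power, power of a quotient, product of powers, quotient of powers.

b^7d^(-12)

(((b^2 / d^3)^4) / b^2) · b
= ((((b^2)^4) / ((d^3)^4)) / b^2) · b    [power of a quotient]
= ((b^8 / ((d^3)^4)) / b^2) · b    [power of a power]
= ((b^8 / d^12) / b^2) · b    [power of a power]
= b^7d^(-12)    [quotient of powers; product of powers]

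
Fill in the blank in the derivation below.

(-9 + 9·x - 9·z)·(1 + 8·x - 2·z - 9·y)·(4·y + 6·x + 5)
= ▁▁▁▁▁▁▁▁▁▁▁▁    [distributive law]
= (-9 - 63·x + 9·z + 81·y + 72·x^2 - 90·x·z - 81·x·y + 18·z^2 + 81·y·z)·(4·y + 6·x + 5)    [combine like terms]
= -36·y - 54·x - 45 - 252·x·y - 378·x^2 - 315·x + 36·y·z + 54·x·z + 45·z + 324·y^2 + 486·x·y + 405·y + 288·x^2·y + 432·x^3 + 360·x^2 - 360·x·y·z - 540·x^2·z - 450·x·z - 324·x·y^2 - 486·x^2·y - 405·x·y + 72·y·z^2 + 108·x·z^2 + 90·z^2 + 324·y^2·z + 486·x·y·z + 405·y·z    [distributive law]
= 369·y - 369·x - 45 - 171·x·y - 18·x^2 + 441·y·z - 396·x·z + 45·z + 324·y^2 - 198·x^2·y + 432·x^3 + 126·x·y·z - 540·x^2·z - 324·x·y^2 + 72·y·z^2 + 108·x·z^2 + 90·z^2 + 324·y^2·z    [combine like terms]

After distributive law, the bracketed line is:

(-9 - 72·x + 18·z + 81·y + 9·x + 72·x^2 - 18·x·z - 81·x·y - 9·z - 72·x·z + 18·z^2 + 81·y·z)·(4·y + 6·x + 5)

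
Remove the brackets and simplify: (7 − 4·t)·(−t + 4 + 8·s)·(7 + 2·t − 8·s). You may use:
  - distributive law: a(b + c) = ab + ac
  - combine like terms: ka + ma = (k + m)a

(7 − 4·t)·(−t + 4 + 8·s)·(7 + 2·t − 8·s)
= (−7·t + 28 + 56·s + 4·t² − 16·t − 32·s·t)·(7 + 2·t − 8·s)    [distributive law]
= (−23·t + 28 + 56·s + 4·t² − 32·s·t)·(7 + 2·t − 8·s)    [combine like terms]
= −161·t − 46·t² + 184·s·t + 196 + 56·t − 224·s + 392·s + 112·s·t − 448·s² + 28·t² + 8·t³ − 32·s·t² − 224·s·t − 64·s·t² + 256·s²·t    [distributive law]
= −105·t − 18·t² + 72·s·t + 196 + 168·s − 448·s² + 8·t³ − 96·s·t² + 256·s²·t    [combine like terms]

−105·t − 18·t² + 72·s·t + 196 + 168·s − 448·s² + 8·t³ − 96·s·t² + 256·s²·t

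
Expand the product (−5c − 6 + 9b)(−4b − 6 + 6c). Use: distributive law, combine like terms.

74bc − 6c − 30c^2 − 30b + 36 − 36b^2

(−5c − 6 + 9b)(−4b − 6 + 6c)
= 20bc + 30c − 30c^2 + 24b + 36 − 36c − 36b^2 − 54b + 54bc    [distributive law]
= 74bc − 6c − 30c^2 − 30b + 36 − 36b^2    [combine like terms]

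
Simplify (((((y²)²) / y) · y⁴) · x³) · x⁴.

(((((y²)²) / y) · y⁴) · x³) · x⁴
= (((y⁴ / y) · y⁴) · x³) · x⁴    [power of a power]
= ((y³ · y⁴) · x³) · x⁴    [quotient of powers]
= (y⁷ · x³) · x⁴    [product of powers]
= x⁷y⁷    [product of powers]

x⁷y⁷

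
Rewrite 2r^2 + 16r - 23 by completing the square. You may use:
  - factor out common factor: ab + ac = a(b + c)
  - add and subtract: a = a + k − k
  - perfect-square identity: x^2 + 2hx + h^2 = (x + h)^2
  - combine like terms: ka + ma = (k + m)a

2(r + 4)^2 - 55

2r^2 + 16r - 23
= 2(r^2 + 8r) - 23    [factor out 2 from the r-terms]
= 2(r^2 + 8r + 16 - 16) - 23    [add and subtract 16 inside the bracket]
= 2(r + 4)^2 - 32 - 23    [perfect-square identity]
= 2(r + 4)^2 - 55    [combine constants]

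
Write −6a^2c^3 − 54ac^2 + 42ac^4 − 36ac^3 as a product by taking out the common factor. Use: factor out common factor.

−6a^2c^3 − 54ac^2 + 42ac^4 − 36ac^3
= 6(−a^2c^3 − 9ac^2 + 7ac^4 − 6ac^3)    [factor out 6]
= 6ac^2(−ac − 9 + 7c^2 − 6c)    [factor out ac^2]

6ac^2(−ac − 9 + 7c^2 − 6c)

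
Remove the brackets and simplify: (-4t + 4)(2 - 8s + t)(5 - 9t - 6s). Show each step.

-92t + 16t^2 + 472st - 264st^2 - 192s^2t + 36t^3 + 40 - 208s + 192s^2

(-4t + 4)(2 - 8s + t)(5 - 9t - 6s)
= (-8t + 32st - 4t^2 + 8 - 32s + 4t)(5 - 9t - 6s)    [distributive law]
= (-4t + 32st - 4t^2 + 8 - 32s)(5 - 9t - 6s)    [combine like terms]
= -20t + 36t^2 + 24st + 160st - 288st^2 - 192s^2t - 20t^2 + 36t^3 + 24st^2 + 40 - 72t - 48s - 160s + 288st + 192s^2    [distributive law]
= -92t + 16t^2 + 472st - 264st^2 - 192s^2t + 36t^3 + 40 - 208s + 192s^2    [combine like terms]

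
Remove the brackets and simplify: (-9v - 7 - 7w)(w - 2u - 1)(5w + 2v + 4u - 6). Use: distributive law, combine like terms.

-59vw² - 18v²w + 82uvw + 99vw + 36uv² + 72u²v - 44uv + 18v² - 40v - 14uw + 56u² - 56u + 35w - 42 - 35w³ + 42uw² + 42w² + 56u²w

(-9v - 7 - 7w)(w - 2u - 1)(5w + 2v + 4u - 6)
= (-9vw + 18uv + 9v - 7w + 14u + 7 - 7w² + 14uw + 7w)(5w + 2v + 4u - 6)    [distributive law]
= (-9vw + 18uv + 9v + 14u + 7 - 7w² + 14uw)(5w + 2v + 4u - 6)    [combine like terms]
= -45vw² - 18v²w - 36uvw + 54vw + 90uvw + 36uv² + 72u²v - 108uv + 45vw + 18v² + 36uv - 54v + 70uw + 28uv + 56u² - 84u + 35w + 14v + 28u - 42 - 35w³ - 14vw² - 28uw² + 42w² + 70uw² + 28uvw + 56u²w - 84uw    [distributive law]
= -59vw² - 18v²w + 82uvw + 99vw + 36uv² + 72u²v - 44uv + 18v² - 40v - 14uw + 56u² - 56u + 35w - 42 - 35w³ + 42uw² + 42w² + 56u²w    [combine like terms]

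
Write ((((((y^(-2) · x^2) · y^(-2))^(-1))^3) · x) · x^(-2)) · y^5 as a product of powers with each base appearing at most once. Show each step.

((((((y^(-2) · x^2) · y^(-2))^(-1))^3) · x) · x^(-2)) · y^5
= (((((y^(-2) · x^2) · y^(-2))^(-3)) · x) · x^(-2)) · y^5    [power of a power]
= (((((y^(-2) · x^2)^(-3)) · ((y^(-2))^(-3))) · x) · x^(-2)) · y^5    [power of a product]
= ((((((y^(-2))^(-3)) · ((x^2)^(-3))) · ((y^(-2))^(-3))) · x) · x^(-2)) · y^5    [power of a product]
= ((((y^6 · ((x^2)^(-3))) · ((y^(-2))^(-3))) · x) · x^(-2)) · y^5    [power of a power]
= ((((y^6 · x^(-6)) · ((y^(-2))^(-3))) · x) · x^(-2)) · y^5    [power of a power]
= ((((y^6 · x^(-6)) · y^6) · x) · x^(-2)) · y^5    [power of a power]
= x^(-7)y^17    [product of powers]

x^(-7)y^17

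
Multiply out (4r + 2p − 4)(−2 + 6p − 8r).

24r + 8pr − 32r^2 − 28p + 12p^2 + 8

(4r + 2p − 4)(−2 + 6p − 8r)
= −8r + 24pr − 32r^2 − 4p + 12p^2 − 16pr + 8 − 24p + 32r    [distributive law]
= 24r + 8pr − 32r^2 − 28p + 12p^2 + 8    [combine like terms]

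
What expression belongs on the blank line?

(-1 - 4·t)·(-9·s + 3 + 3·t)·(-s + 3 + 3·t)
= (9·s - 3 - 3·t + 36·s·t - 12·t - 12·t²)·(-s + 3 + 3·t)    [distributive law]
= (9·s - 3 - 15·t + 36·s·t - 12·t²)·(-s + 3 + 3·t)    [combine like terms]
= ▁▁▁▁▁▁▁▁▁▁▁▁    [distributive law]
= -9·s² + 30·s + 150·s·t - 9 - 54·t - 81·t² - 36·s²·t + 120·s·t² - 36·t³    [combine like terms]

Applying distributive law to the line above:

-9·s² + 27·s + 27·s·t + 3·s - 9 - 9·t + 15·s·t - 45·t - 45·t² - 36·s²·t + 108·s·t + 108·s·t² + 12·s·t² - 36·t² - 36·t³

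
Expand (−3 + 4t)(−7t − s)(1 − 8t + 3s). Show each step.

21t − 196t² + 35st + 3s + 9s² + 224t³ − 52st² − 12s²t

(−3 + 4t)(−7t − s)(1 − 8t + 3s)
= (21t + 3s − 28t² − 4st)(1 − 8t + 3s)    [distributive law]
= 21t − 168t² + 63st + 3s − 24st + 9s² − 28t² + 224t³ − 84st² − 4st + 32st² − 12s²t    [distributive law]
= 21t − 196t² + 35st + 3s + 9s² + 224t³ − 52st² − 12s²t    [combine like terms]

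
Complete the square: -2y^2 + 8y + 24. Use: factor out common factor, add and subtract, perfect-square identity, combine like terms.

-2y^2 + 8y + 24
= -2(y^2 - 4y) + 24    [factor out -2 from the y-terms]
= -2(y^2 - 4y + 4 - 4) + 24    [add and subtract 4 inside the bracket]
= -2(y - 2)^2 + 8 + 24    [perfect-square identity]
= -2(y - 2)^2 + 32    [combine constants]

-2(y - 2)^2 + 32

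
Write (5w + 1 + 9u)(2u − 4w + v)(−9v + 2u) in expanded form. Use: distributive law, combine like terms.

244uvw − 52u^2w + 180vw^2 − 40uw^2 − 45v^2w − 16uv + 4u^2 + 36vw − 8uw − 9v^2 − 144u^2v + 36u^3 − 81uv^2

(5w + 1 + 9u)(2u − 4w + v)(−9v + 2u)
= (10uw − 20w^2 + 5vw + 2u − 4w + v + 18u^2 − 36uw + 9uv)(−9v + 2u)    [distributive law]
= (−26uw − 20w^2 + 5vw + 2u − 4w + v + 18u^2 + 9uv)(−9v + 2u)    [combine like terms]
= 234uvw − 52u^2w + 180vw^2 − 40uw^2 − 45v^2w + 10uvw − 18uv + 4u^2 + 36vw − 8uw − 9v^2 + 2uv − 162u^2v + 36u^3 − 81uv^2 + 18u^2v    [distributive law]
= 244uvw − 52u^2w + 180vw^2 − 40uw^2 − 45v^2w − 16uv + 4u^2 + 36vw − 8uw − 9v^2 − 144u^2v + 36u^3 − 81uv^2    [combine like terms]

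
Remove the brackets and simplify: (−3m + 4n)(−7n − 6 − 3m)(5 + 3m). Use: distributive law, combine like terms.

−27mn + 27m²n + 90m + 99m² + 27m³ − 140n² − 84mn² − 120n

(−3m + 4n)(−7n − 6 − 3m)(5 + 3m)
= (21mn + 18m + 9m² − 28n² − 24n − 12mn)(5 + 3m)    [distributive law]
= (9mn + 18m + 9m² − 28n² − 24n)(5 + 3m)    [combine like terms]
= 45mn + 27m²n + 90m + 54m² + 45m² + 27m³ − 140n² − 84mn² − 120n − 72mn    [distributive law]
= −27mn + 27m²n + 90m + 99m² + 27m³ − 140n² − 84mn² − 120n    [combine like terms]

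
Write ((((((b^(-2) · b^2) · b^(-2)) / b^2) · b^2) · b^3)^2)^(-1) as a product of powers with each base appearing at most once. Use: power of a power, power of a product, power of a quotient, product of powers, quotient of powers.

b^(-2)

((((((b^(-2) · b^2) · b^(-2)) / b^2) · b^2) · b^3)^2)^(-1)
= (((((b^(-2) · b^2) · b^(-2)) / b^2) · b^2) · b^3)^(-2)    [power of a power]
= (((((b^(-2) · b^2) · b^(-2)) / b^2) · b^2)^(-2)) · ((b^3)^(-2))    [power of a product]
= (((((b^(-2) · b^2) · b^(-2)) / b^2)^(-2)) · ((b^2)^(-2))) · ((b^3)^(-2))    [power of a product]
= (((((b^(-2) · b^2) · b^(-2))^(-2)) / ((b^2)^(-2))) · ((b^2)^(-2))) · ((b^3)^(-2))    [power of a quotient]
= (((((b^(-2) · b^2)^(-2)) · ((b^(-2))^(-2))) / ((b^2)^(-2))) · ((b^2)^(-2))) · ((b^3)^(-2))    [power of a product]
= ((((((b^(-2))^(-2)) · ((b^2)^(-2))) · ((b^(-2))^(-2))) / ((b^2)^(-2))) · ((b^2)^(-2))) · ((b^3)^(-2))    [power of a product]
= ((((b^4 · ((b^2)^(-2))) · ((b^(-2))^(-2))) / ((b^2)^(-2))) · ((b^2)^(-2))) · ((b^3)^(-2))    [power of a power]
= ((((b^4 · b^(-4)) · ((b^(-2))^(-2))) / ((b^2)^(-2))) · ((b^2)^(-2))) · ((b^3)^(-2))    [power of a power]
= (((b^0 · ((b^(-2))^(-2))) / ((b^2)^(-2))) · ((b^2)^(-2))) · ((b^3)^(-2))    [product of powers]
= (((b^0 · b^4) / ((b^2)^(-2))) · ((b^2)^(-2))) · ((b^3)^(-2))    [power of a power]
= ((b^4 / ((b^2)^(-2))) · ((b^2)^(-2))) · ((b^3)^(-2))    [product of powers]
= ((b^4 / b^(-4)) · ((b^2)^(-2))) · ((b^3)^(-2))    [power of a power]
= (b^8 · ((b^2)^(-2))) · ((b^3)^(-2))    [quotient of powers]
= (b^8 · b^(-4)) · ((b^3)^(-2))    [power of a power]
= b^4 · ((b^3)^(-2))    [product of powers]
= b^4 · b^(-6)    [power of a power]
= b^(-2)    [product of powers]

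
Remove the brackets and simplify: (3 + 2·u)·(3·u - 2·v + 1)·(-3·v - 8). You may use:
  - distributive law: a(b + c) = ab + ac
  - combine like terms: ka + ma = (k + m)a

-u·v - 88·u + 18·v^2 + 39·v - 24 - 18·u^2·v - 48·u^2 + 12·u·v^2

(3 + 2·u)·(3·u - 2·v + 1)·(-3·v - 8)
= (9·u - 6·v + 3 + 6·u^2 - 4·u·v + 2·u)·(-3·v - 8)    [distributive law]
= (11·u - 6·v + 3 + 6·u^2 - 4·u·v)·(-3·v - 8)    [combine like terms]
= -33·u·v - 88·u + 18·v^2 + 48·v - 9·v - 24 - 18·u^2·v - 48·u^2 + 12·u·v^2 + 32·u·v    [distributive law]
= -u·v - 88·u + 18·v^2 + 39·v - 24 - 18·u^2·v - 48·u^2 + 12·u·v^2    [combine like terms]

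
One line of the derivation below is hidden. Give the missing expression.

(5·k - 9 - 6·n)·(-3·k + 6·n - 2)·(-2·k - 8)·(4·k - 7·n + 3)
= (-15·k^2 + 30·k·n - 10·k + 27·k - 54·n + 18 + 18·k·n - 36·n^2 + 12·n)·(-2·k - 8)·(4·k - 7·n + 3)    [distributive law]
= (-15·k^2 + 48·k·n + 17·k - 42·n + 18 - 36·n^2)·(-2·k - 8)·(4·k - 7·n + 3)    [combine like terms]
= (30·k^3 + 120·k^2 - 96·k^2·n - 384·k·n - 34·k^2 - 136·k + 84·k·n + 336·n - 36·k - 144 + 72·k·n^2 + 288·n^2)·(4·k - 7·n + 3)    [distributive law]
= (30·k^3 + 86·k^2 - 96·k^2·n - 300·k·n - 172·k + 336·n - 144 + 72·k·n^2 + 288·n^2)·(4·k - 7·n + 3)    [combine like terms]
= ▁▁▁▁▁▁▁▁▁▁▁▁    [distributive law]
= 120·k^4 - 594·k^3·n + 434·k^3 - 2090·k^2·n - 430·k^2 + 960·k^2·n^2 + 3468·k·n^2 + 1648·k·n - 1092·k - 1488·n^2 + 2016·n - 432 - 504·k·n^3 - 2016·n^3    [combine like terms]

Applying distributive law to the line above:

120·k^4 - 210·k^3·n + 90·k^3 + 344·k^3 - 602·k^2·n + 258·k^2 - 384·k^3·n + 672·k^2·n^2 - 288·k^2·n - 1200·k^2·n + 2100·k·n^2 - 900·k·n - 688·k^2 + 1204·k·n - 516·k + 1344·k·n - 2352·n^2 + 1008·n - 576·k + 1008·n - 432 + 288·k^2·n^2 - 504·k·n^3 + 216·k·n^2 + 1152·k·n^2 - 2016·n^3 + 864·n^2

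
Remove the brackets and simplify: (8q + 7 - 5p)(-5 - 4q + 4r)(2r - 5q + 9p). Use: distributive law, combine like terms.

-276qr + 340q² - 737pq - 224q²r + 160q³ - 388pq² + 64qr² + 428pqr - 70r + 175q - 315p + 56r² + 302pr + 225p² + 180p²q - 40pr² - 180p²r

(8q + 7 - 5p)(-5 - 4q + 4r)(2r - 5q + 9p)
= (-40q - 32q² + 32qr - 35 - 28q + 28r + 25p + 20pq - 20pr)(2r - 5q + 9p)    [distributive law]
= (-68q - 32q² + 32qr - 35 + 28r + 25p + 20pq - 20pr)(2r - 5q + 9p)    [combine like terms]
= -136qr + 340q² - 612pq - 64q²r + 160q³ - 288pq² + 64qr² - 160q²r + 288pqr - 70r + 175q - 315p + 56r² - 140qr + 252pr + 50pr - 125pq + 225p² + 40pqr - 100pq² + 180p²q - 40pr² + 100pqr - 180p²r    [distributive law]
= -276qr + 340q² - 737pq - 224q²r + 160q³ - 388pq² + 64qr² + 428pqr - 70r + 175q - 315p + 56r² + 302pr + 225p² + 180p²q - 40pr² - 180p²r    [combine like terms]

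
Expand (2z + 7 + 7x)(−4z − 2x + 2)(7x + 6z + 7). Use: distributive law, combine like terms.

−248xz^2 − 48z^3 − 200z^2 − 308x^2z − 392xz − 84z + 98x + 98 − 98x^3 − 98x^2

(2z + 7 + 7x)(−4z − 2x + 2)(7x + 6z + 7)
= (−8z^2 − 4xz + 4z − 28z − 14x + 14 − 28xz − 14x^2 + 14x)(7x + 6z + 7)    [distributive law]
= (−8z^2 − 32xz − 24z + 14 − 14x^2)(7x + 6z + 7)    [combine like terms]
= −56xz^2 − 48z^3 − 56z^2 − 224x^2z − 192xz^2 − 224xz − 168xz − 144z^2 − 168z + 98x + 84z + 98 − 98x^3 − 84x^2z − 98x^2    [distributive law]
= −248xz^2 − 48z^3 − 200z^2 − 308x^2z − 392xz − 84z + 98x + 98 − 98x^3 − 98x^2    [combine like terms]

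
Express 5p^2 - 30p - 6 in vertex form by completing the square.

5(p - 3)^2 - 51

5p^2 - 30p - 6
= 5(p^2 - 6p) - 6    [factor out 5 from the p-terms]
= 5(p^2 - 6p + 9 - 9) - 6    [add and subtract 9 inside the bracket]
= 5(p - 3)^2 - 45 - 6    [perfect-square identity]
= 5(p - 3)^2 - 51    [combine constants]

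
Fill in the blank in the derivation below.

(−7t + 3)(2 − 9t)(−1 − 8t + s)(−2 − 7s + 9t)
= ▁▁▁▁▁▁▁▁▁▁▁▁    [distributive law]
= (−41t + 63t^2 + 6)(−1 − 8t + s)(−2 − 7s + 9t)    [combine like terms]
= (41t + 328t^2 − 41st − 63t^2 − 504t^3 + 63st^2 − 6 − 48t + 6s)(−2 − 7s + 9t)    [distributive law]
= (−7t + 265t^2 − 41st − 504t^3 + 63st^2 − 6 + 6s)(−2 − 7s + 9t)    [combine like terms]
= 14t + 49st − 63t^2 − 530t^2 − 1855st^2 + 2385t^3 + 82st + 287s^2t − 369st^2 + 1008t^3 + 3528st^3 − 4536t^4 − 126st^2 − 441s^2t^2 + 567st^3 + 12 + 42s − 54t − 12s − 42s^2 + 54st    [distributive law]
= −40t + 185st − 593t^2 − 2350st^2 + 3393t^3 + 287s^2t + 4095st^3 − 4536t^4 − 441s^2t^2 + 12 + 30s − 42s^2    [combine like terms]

After distributive law, the bracketed line is:

(−14t + 63t^2 + 6 − 27t)(−1 − 8t + s)(−2 − 7s + 9t)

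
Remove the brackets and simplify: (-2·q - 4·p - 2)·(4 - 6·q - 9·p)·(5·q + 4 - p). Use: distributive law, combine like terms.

(-2·q - 4·p - 2)·(4 - 6·q - 9·p)·(5·q + 4 - p)
= (-8·q + 12·q^2 + 18·p·q - 16·p + 24·p·q + 36·p^2 - 8 + 12·q + 18·p)·(5·q + 4 - p)    [distributive law]
= (4·q + 12·q^2 + 42·p·q + 2·p + 36·p^2 - 8)·(5·q + 4 - p)    [combine like terms]
= 20·q^2 + 16·q - 4·p·q + 60·q^3 + 48·q^2 - 12·p·q^2 + 210·p·q^2 + 168·p·q - 42·p^2·q + 10·p·q + 8·p - 2·p^2 + 180·p^2·q + 144·p^2 - 36·p^3 - 40·q - 32 + 8·p    [distributive law]
= 68·q^2 - 24·q + 174·p·q + 60·q^3 + 198·p·q^2 + 138·p^2·q + 16·p + 142·p^2 - 36·p^3 - 32    [combine like terms]

68·q^2 - 24·q + 174·p·q + 60·q^3 + 198·p·q^2 + 138·p^2·q + 16·p + 142·p^2 - 36·p^3 - 32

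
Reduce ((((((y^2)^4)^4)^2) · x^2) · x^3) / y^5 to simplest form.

((((((y^2)^4)^4)^2) · x^2) · x^3) / y^5
= (((((y^2)^4)^8) · x^2) · x^3) / y^5    [power of a power]
= ((((y^2)^32) · x^2) · x^3) / y^5    [power of a power]
= ((y^64 · x^2) · x^3) / y^5    [power of a power]
= x^5y^59    [quotient of powers; product of powers]

x^5y^59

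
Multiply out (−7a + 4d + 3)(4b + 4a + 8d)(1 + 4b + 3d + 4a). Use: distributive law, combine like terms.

68ab − 112ab² − 180abd − 224a²b + 20a² − 244a²d − 112a³ + 92ad + 8ad² + 148bd + 64b²d + 176bd² + 104d² + 96d³ + 12b + 48b² + 12a + 24d

(−7a + 4d + 3)(4b + 4a + 8d)(1 + 4b + 3d + 4a)
= (−28ab − 28a² − 56ad + 16bd + 16ad + 32d² + 12b + 12a + 24d)(1 + 4b + 3d + 4a)    [distributive law]
= (−28ab − 28a² − 40ad + 16bd + 32d² + 12b + 12a + 24d)(1 + 4b + 3d + 4a)    [combine like terms]
= −28ab − 112ab² − 84abd − 112a²b − 28a² − 112a²b − 84a²d − 112a³ − 40ad − 160abd − 120ad² − 160a²d + 16bd + 64b²d + 48bd² + 64abd + 32d² + 128bd² + 96d³ + 128ad² + 12b + 48b² + 36bd + 48ab + 12a + 48ab + 36ad + 48a² + 24d + 96bd + 72d² + 96ad    [distributive law]
= 68ab − 112ab² − 180abd − 224a²b + 20a² − 244a²d − 112a³ + 92ad + 8ad² + 148bd + 64b²d + 176bd² + 104d² + 96d³ + 12b + 48b² + 12a + 24d    [combine like terms]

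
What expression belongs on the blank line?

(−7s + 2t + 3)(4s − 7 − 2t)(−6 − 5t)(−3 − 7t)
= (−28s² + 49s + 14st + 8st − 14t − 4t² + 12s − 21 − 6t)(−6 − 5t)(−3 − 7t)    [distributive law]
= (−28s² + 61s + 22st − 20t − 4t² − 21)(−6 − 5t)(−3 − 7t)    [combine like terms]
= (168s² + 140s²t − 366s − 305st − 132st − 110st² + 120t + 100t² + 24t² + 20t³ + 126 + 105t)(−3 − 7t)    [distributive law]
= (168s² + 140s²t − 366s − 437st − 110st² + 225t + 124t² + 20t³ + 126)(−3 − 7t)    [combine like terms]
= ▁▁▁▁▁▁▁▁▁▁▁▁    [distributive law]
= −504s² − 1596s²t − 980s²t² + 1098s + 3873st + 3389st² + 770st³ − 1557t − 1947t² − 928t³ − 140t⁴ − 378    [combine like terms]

Applying distributive law to the line above:

−504s² − 1176s²t − 420s²t − 980s²t² + 1098s + 2562st + 1311st + 3059st² + 330st² + 770st³ − 675t − 1575t² − 372t² − 868t³ − 60t³ − 140t⁴ − 378 − 882t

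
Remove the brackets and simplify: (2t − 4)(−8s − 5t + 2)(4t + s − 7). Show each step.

−74st² − 16s²t + 264st − 40t³ + 166t² − 200t + 32s² − 232s + 56

(2t − 4)(−8s − 5t + 2)(4t + s − 7)
= (−16st − 10t² + 4t + 32s + 20t − 8)(4t + s − 7)    [distributive law]
= (−16st − 10t² + 24t + 32s − 8)(4t + s − 7)    [combine like terms]
= −64st² − 16s²t + 112st − 40t³ − 10st² + 70t² + 96t² + 24st − 168t + 128st + 32s² − 224s − 32t − 8s + 56    [distributive law]
= −74st² − 16s²t + 264st − 40t³ + 166t² − 200t + 32s² − 232s + 56    [combine like terms]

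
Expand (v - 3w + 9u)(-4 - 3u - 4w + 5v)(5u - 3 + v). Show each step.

-182uv + 12v - 19v² + 183u²v + 67uv² - 122uvw + 69vw - 19v²w + 5v³ + 141uw - 36w - 135u²w + 60uw² - 36w² + 12vw² - 99u² + 108u - 135u³

(v - 3w + 9u)(-4 - 3u - 4w + 5v)(5u - 3 + v)
= (-4v - 3uv - 4vw + 5v² + 12w + 9uw + 12w² - 15vw - 36u - 27u² - 36uw + 45uv)(5u - 3 + v)    [distributive law]
= (-4v + 42uv - 19vw + 5v² + 12w - 27uw + 12w² - 36u - 27u²)(5u - 3 + v)    [combine like terms]
= -20uv + 12v - 4v² + 210u²v - 126uv + 42uv² - 95uvw + 57vw - 19v²w + 25uv² - 15v² + 5v³ + 60uw - 36w + 12vw - 135u²w + 81uw - 27uvw + 60uw² - 36w² + 12vw² - 180u² + 108u - 36uv - 135u³ + 81u² - 27u²v    [distributive law]
= -182uv + 12v - 19v² + 183u²v + 67uv² - 122uvw + 69vw - 19v²w + 5v³ + 141uw - 36w - 135u²w + 60uw² - 36w² + 12vw² - 99u² + 108u - 135u³    [combine like terms]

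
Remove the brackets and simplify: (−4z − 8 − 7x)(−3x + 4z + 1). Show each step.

(−4z − 8 − 7x)(−3x + 4z + 1)
= 12xz − 16z^2 − 4z + 24x − 32z − 8 + 21x^2 − 28xz − 7x    [distributive law]
= −16xz − 16z^2 − 36z + 17x − 8 + 21x^2    [combine like terms]

−16xz − 16z^2 − 36z + 17x − 8 + 21x^2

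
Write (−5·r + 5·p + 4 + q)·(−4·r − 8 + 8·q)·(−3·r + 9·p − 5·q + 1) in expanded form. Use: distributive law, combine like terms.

−60·r³ + 240·p·r² + 32·q·r² − 52·r² + 316·p·r − 236·q·r + 120·r − 416·p·q·r + 196·q²·r − 180·p²·r − 360·p² + 456·p·q − 328·p + 360·p²·q − 128·p·q² + 184·q − 32 − 112·q² − 40·q³

(−5·r + 5·p + 4 + q)·(−4·r − 8 + 8·q)·(−3·r + 9·p − 5·q + 1)
= (20·r² + 40·r − 40·q·r − 20·p·r − 40·p + 40·p·q − 16·r − 32 + 32·q − 4·q·r − 8·q + 8·q²)·(−3·r + 9·p − 5·q + 1)    [distributive law]
= (20·r² + 24·r − 44·q·r − 20·p·r − 40·p + 40·p·q − 32 + 24·q + 8·q²)·(−3·r + 9·p − 5·q + 1)    [combine like terms]
= −60·r³ + 180·p·r² − 100·q·r² + 20·r² − 72·r² + 216·p·r − 120·q·r + 24·r + 132·q·r² − 396·p·q·r + 220·q²·r − 44·q·r + 60·p·r² − 180·p²·r + 100·p·q·r − 20·p·r + 120·p·r − 360·p² + 200·p·q − 40·p − 120·p·q·r + 360·p²·q − 200·p·q² + 40·p·q + 96·r − 288·p + 160·q − 32 − 72·q·r + 216·p·q − 120·q² + 24·q − 24·q²·r + 72·p·q² − 40·q³ + 8·q²    [distributive law]
= −60·r³ + 240·p·r² + 32·q·r² − 52·r² + 316·p·r − 236·q·r + 120·r − 416·p·q·r + 196·q²·r − 180·p²·r − 360·p² + 456·p·q − 328·p + 360·p²·q − 128·p·q² + 184·q − 32 − 112·q² − 40·q³    [combine like terms]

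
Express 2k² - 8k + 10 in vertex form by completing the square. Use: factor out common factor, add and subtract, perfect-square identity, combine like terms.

2(k - 2)² + 2

2k² - 8k + 10
= 2(k² - 4k) + 10    [factor out 2 from the k-terms]
= 2(k² - 4k + 4 - 4) + 10    [add and subtract 4 inside the bracket]
= 2(k - 2)² - 8 + 10    [perfect-square identity]
= 2(k - 2)² + 2    [combine constants]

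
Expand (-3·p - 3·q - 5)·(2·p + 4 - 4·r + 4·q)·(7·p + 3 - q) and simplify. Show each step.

-42·p^3 - 172·p^2 - 120·p^2·q - 206·p - 256·p·q + 84·p^2·r + 176·p·r + 72·p·q·r - 66·p·q^2 - 76·q - 4·q^2 + 16·q·r - 12·q^2·r + 12·q^3 - 60 + 60·r

(-3·p - 3·q - 5)·(2·p + 4 - 4·r + 4·q)·(7·p + 3 - q)
= (-6·p^2 - 12·p + 12·p·r - 12·p·q - 6·p·q - 12·q + 12·q·r - 12·q^2 - 10·p - 20 + 20·r - 20·q)·(7·p + 3 - q)    [distributive law]
= (-6·p^2 - 22·p + 12·p·r - 18·p·q - 32·q + 12·q·r - 12·q^2 - 20 + 20·r)·(7·p + 3 - q)    [combine like terms]
= -42·p^3 - 18·p^2 + 6·p^2·q - 154·p^2 - 66·p + 22·p·q + 84·p^2·r + 36·p·r - 12·p·q·r - 126·p^2·q - 54·p·q + 18·p·q^2 - 224·p·q - 96·q + 32·q^2 + 84·p·q·r + 36·q·r - 12·q^2·r - 84·p·q^2 - 36·q^2 + 12·q^3 - 140·p - 60 + 20·q + 140·p·r + 60·r - 20·q·r    [distributive law]
= -42·p^3 - 172·p^2 - 120·p^2·q - 206·p - 256·p·q + 84·p^2·r + 176·p·r + 72·p·q·r - 66·p·q^2 - 76·q - 4·q^2 + 16·q·r - 12·q^2·r + 12·q^3 - 60 + 60·r    [combine like terms]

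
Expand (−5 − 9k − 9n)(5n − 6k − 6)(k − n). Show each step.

(−5 − 9k − 9n)(5n − 6k − 6)(k − n)
= (−25n + 30k + 30 − 45kn + 54k^2 + 54k − 45n^2 + 54kn + 54n)(k − n)    [distributive law]
= (29n + 84k + 30 + 9kn + 54k^2 − 45n^2)(k − n)    [combine like terms]
= 29kn − 29n^2 + 84k^2 − 84kn + 30k − 30n + 9k^2n − 9kn^2 + 54k^3 − 54k^2n − 45kn^2 + 45n^3    [distributive law]
= −55kn − 29n^2 + 84k^2 + 30k − 30n − 45k^2n − 54kn^2 + 54k^3 + 45n^3    [combine like terms]

−55kn − 29n^2 + 84k^2 + 30k − 30n − 45k^2n − 54kn^2 + 54k^3 + 45n^3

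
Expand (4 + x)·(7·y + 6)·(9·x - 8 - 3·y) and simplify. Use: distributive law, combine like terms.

(4 + x)·(7·y + 6)·(9·x - 8 - 3·y)
= (28·y + 24 + 7·x·y + 6·x)·(9·x - 8 - 3·y)    [distributive law]
= 252·x·y - 224·y - 84·y² + 216·x - 192 - 72·y + 63·x²·y - 56·x·y - 21·x·y² + 54·x² - 48·x - 18·x·y    [distributive law]
= 178·x·y - 296·y - 84·y² + 168·x - 192 + 63·x²·y - 21·x·y² + 54·x²    [combine like terms]

178·x·y - 296·y - 84·y² + 168·x - 192 + 63·x²·y - 21·x·y² + 54·x²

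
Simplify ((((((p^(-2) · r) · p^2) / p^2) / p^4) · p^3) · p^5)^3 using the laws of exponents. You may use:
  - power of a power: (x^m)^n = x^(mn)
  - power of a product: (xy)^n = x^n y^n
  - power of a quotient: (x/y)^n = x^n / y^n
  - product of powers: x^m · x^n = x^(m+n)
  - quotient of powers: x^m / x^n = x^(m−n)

((((((p^(-2) · r) · p^2) / p^2) / p^4) · p^3) · p^5)^3
= ((((((p^(-2) · r) · p^2) / p^2) / p^4) · p^3)^3) · ((p^5)^3)    [power of a product]
= ((((((p^(-2) · r) · p^2) / p^2) / p^4)^3) · ((p^3)^3)) · ((p^5)^3)    [power of a product]
= ((((((p^(-2) · r) · p^2) / p^2)^3) / ((p^4)^3)) · ((p^3)^3)) · ((p^5)^3)    [power of a quotient]
= ((((((p^(-2) · r) · p^2)^3) / ((p^2)^3)) / ((p^4)^3)) · ((p^3)^3)) · ((p^5)^3)    [power of a quotient]
= ((((((p^(-2) · r)^3) · ((p^2)^3)) / ((p^2)^3)) / ((p^4)^3)) · ((p^3)^3)) · ((p^5)^3)    [power of a product]
= (((((((p^(-2))^3) · (r^3)) · ((p^2)^3)) / ((p^2)^3)) / ((p^4)^3)) · ((p^3)^3)) · ((p^5)^3)    [power of a product]
= (((((p^(-6) · (r^3)) · ((p^2)^3)) / ((p^2)^3)) / ((p^4)^3)) · ((p^3)^3)) · ((p^5)^3)    [power of a power]
= (((((p^(-6) · r^3) · p^6) / ((p^2)^3)) / ((p^4)^3)) · ((p^3)^3)) · ((p^5)^3)    [power of a power]
= (((((p^(-6) · r^3) · p^6) / p^6) / ((p^4)^3)) · ((p^3)^3)) · ((p^5)^3)    [power of a power]
= (((((p^(-6) · r^3) · p^6) / p^6) / p^12) · ((p^3)^3)) · ((p^5)^3)    [power of a power]
= (((((p^(-6) · r^3) · p^6) / p^6) / p^12) · p^9) · ((p^5)^3)    [power of a power]
= (((((p^(-6) · r^3) · p^6) / p^6) / p^12) · p^9) · p^15    [power of a power]
= p^6·r^3    [quotient of powers; product of powers]

p^6·r^3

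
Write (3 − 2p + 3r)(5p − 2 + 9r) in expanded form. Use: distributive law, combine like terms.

(3 − 2p + 3r)(5p − 2 + 9r)
= 15p − 6 + 27r − 10p^2 + 4p − 18pr + 15pr − 6r + 27r^2    [distributive law]
= 19p − 6 + 21r − 10p^2 − 3pr + 27r^2    [combine like terms]

19p − 6 + 21r − 10p^2 − 3pr + 27r^2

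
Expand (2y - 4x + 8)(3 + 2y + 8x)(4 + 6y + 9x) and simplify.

(2y - 4x + 8)(3 + 2y + 8x)(4 + 6y + 9x)
= (6y + 4y^2 + 16xy - 12x - 8xy - 32x^2 + 24 + 16y + 64x)(4 + 6y + 9x)    [distributive law]
= (22y + 4y^2 + 8xy + 52x - 32x^2 + 24)(4 + 6y + 9x)    [combine like terms]
= 88y + 132y^2 + 198xy + 16y^2 + 24y^3 + 36xy^2 + 32xy + 48xy^2 + 72x^2y + 208x + 312xy + 468x^2 - 128x^2 - 192x^2y - 288x^3 + 96 + 144y + 216x    [distributive law]
= 232y + 148y^2 + 542xy + 24y^3 + 84xy^2 - 120x^2y + 424x + 340x^2 - 288x^3 + 96    [combine like terms]

232y + 148y^2 + 542xy + 24y^3 + 84xy^2 - 120x^2y + 424x + 340x^2 - 288x^3 + 96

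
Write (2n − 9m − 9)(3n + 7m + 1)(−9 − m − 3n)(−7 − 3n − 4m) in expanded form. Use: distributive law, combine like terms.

(2n − 9m − 9)(3n + 7m + 1)(−9 − m − 3n)(−7 − 3n − 4m)
= (6n^2 + 14mn + 2n − 27mn − 63m^2 − 9m − 27n − 63m − 9)(−9 − m − 3n)(−7 − 3n − 4m)    [distributive law]
= (6n^2 − 13mn − 25n − 63m^2 − 72m − 9)(−9 − m − 3n)(−7 − 3n − 4m)    [combine like terms]
= (−54n^2 − 6mn^2 − 18n^3 + 117mn + 13m^2n + 39mn^2 + 225n + 25mn + 75n^2 + 567m^2 + 63m^3 + 189m^2n + 648m + 72m^2 + 216mn + 81 + 9m + 27n)(−7 − 3n − 4m)    [distributive law]
= (21n^2 + 33mn^2 − 18n^3 + 358mn + 202m^2n + 252n + 639m^2 + 63m^3 + 657m + 81)(−7 − 3n − 4m)    [combine like terms]
= −147n^2 − 63n^3 − 84mn^2 − 231mn^2 − 99mn^3 − 132m^2n^2 + 126n^3 + 54n^4 + 72mn^3 − 2506mn − 1074mn^2 − 1432m^2n − 1414m^2n − 606m^2n^2 − 808m^3n − 1764n − 756n^2 − 1008mn − 4473m^2 − 1917m^2n − 2556m^3 − 441m^3 − 189m^3n − 252m^4 − 4599m − 1971mn − 2628m^2 − 567 − 243n − 324m    [distributive law]
= −903n^2 + 63n^3 − 1389mn^2 − 27mn^3 − 738m^2n^2 + 54n^4 − 5485mn − 4763m^2n − 997m^3n − 2007n − 7101m^2 − 2997m^3 − 252m^4 − 4923m − 567    [combine like terms]

−903n^2 + 63n^3 − 1389mn^2 − 27mn^3 − 738m^2n^2 + 54n^4 − 5485mn − 4763m^2n − 997m^3n − 2007n − 7101m^2 − 2997m^3 − 252m^4 − 4923m − 567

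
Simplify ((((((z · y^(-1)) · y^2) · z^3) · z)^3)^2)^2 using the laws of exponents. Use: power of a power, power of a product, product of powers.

((((((z · y^(-1)) · y^2) · z^3) · z)^3)^2)^2
= (((((z · y^(-1)) · y^2) · z^3) · z)^3)^4    [power of a power]
= ((((z · y^(-1)) · y^2) · z^3) · z)^12    [power of a power]
= ((((z · y^(-1)) · y^2) · z^3)^12) · (z^12)    [power of a product]
= ((((z · y^(-1)) · y^2)^12) · ((z^3)^12)) · (z^12)    [power of a product]
= ((((z · y^(-1))^12) · ((y^2)^12)) · ((z^3)^12)) · (z^12)    [power of a product]
= ((((z^12) · ((y^(-1))^12)) · ((y^2)^12)) · ((z^3)^12)) · (z^12)    [power of a product]
= (((z^12 · y^(-12)) · ((y^2)^12)) · ((z^3)^12)) · (z^12)    [power of a power]
= (((z^12 · y^(-12)) · y^24) · ((z^3)^12)) · (z^12)    [power of a power]
= (((z^12 · y^(-12)) · y^24) · z^36) · (z^12)    [power of a power]
= y^12·z^60    [product of powers]

y^12·z^60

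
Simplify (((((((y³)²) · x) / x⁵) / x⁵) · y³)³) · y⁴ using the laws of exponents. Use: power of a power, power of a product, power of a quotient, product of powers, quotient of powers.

x⁻²⁷·y³¹

(((((((y³)²) · x) / x⁵) / x⁵) · y³)³) · y⁴
= (((((((y³)²) · x) / x⁵) / x⁵)³) · ((y³)³)) · y⁴    [power of a product]
= (((((((y³)²) · x) / x⁵)³) / ((x⁵)³)) · ((y³)³)) · y⁴    [power of a quotient]
= (((((((y³)²) · x)³) / ((x⁵)³)) / ((x⁵)³)) · ((y³)³)) · y⁴    [power of a quotient]
= (((((((y³)²)³) · (x³)) / ((x⁵)³)) / ((x⁵)³)) · ((y³)³)) · y⁴    [power of a product]
= ((((((y³)⁶) · (x³)) / ((x⁵)³)) / ((x⁵)³)) · ((y³)³)) · y⁴    [power of a power]
= ((((y¹⁸ · (x³)) / ((x⁵)³)) / ((x⁵)³)) · ((y³)³)) · y⁴    [power of a power]
= ((((y¹⁸ · x³) / x¹⁵) / ((x⁵)³)) · ((y³)³)) · y⁴    [power of a power]
= ((((y¹⁸ · x³) / x¹⁵) / x¹⁵) · ((y³)³)) · y⁴    [power of a power]
= ((((y¹⁸ · x³) / x¹⁵) / x¹⁵) · y⁹) · y⁴    [power of a power]
= x⁻²⁷·y³¹    [quotient of powers; product of powers]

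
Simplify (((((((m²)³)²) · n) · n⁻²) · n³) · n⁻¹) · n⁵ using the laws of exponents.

m¹²n⁶

(((((((m²)³)²) · n) · n⁻²) · n³) · n⁻¹) · n⁵
= ((((((m²)⁶) · n) · n⁻²) · n³) · n⁻¹) · n⁵    [power of a power]
= ((((m¹² · n) · n⁻²) · n³) · n⁻¹) · n⁵    [power of a power]
= m¹²n⁶    [product of powers]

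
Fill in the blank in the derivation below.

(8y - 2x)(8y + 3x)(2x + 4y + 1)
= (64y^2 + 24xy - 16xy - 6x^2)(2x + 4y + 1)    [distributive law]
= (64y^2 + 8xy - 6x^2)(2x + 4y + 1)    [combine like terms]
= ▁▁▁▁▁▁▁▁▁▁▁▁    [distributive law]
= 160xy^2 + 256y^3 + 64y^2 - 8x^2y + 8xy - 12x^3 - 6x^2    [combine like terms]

After distributive law, the bracketed line is:

128xy^2 + 256y^3 + 64y^2 + 16x^2y + 32xy^2 + 8xy - 12x^3 - 24x^2y - 6x^2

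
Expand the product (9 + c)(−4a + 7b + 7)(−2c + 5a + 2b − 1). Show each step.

111ac − 180a² + 243ab + 351a − 119bc + 126b² + 63b − 133c − 63 + 8ac² − 20a²c + 27abc − 14bc² + 14b²c − 14c²

(9 + c)(−4a + 7b + 7)(−2c + 5a + 2b − 1)
= (−36a + 63b + 63 − 4ac + 7bc + 7c)(−2c + 5a + 2b − 1)    [distributive law]
= 72ac − 180a² − 72ab + 36a − 126bc + 315ab + 126b² − 63b − 126c + 315a + 126b − 63 + 8ac² − 20a²c − 8abc + 4ac − 14bc² + 35abc + 14b²c − 7bc − 14c² + 35ac + 14bc − 7c    [distributive law]
= 111ac − 180a² + 243ab + 351a − 119bc + 126b² + 63b − 133c − 63 + 8ac² − 20a²c + 27abc − 14bc² + 14b²c − 14c²    [combine like terms]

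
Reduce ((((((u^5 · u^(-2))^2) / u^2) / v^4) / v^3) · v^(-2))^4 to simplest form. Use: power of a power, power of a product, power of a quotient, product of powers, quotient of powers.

u^16v^(-36)

((((((u^5 · u^(-2))^2) / u^2) / v^4) / v^3) · v^(-2))^4
= ((((((u^5 · u^(-2))^2) / u^2) / v^4) / v^3)^4) · ((v^(-2))^4)    [power of a product]
= ((((((u^5 · u^(-2))^2) / u^2) / v^4)^4) / ((v^3)^4)) · ((v^(-2))^4)    [power of a quotient]
= ((((((u^5 · u^(-2))^2) / u^2)^4) / ((v^4)^4)) / ((v^3)^4)) · ((v^(-2))^4)    [power of a quotient]
= ((((((u^5 · u^(-2))^2)^4) / ((u^2)^4)) / ((v^4)^4)) / ((v^3)^4)) · ((v^(-2))^4)    [power of a quotient]
= (((((u^5 · u^(-2))^8) / ((u^2)^4)) / ((v^4)^4)) / ((v^3)^4)) · ((v^(-2))^4)    [power of a power]
= ((((((u^5)^8) · ((u^(-2))^8)) / ((u^2)^4)) / ((v^4)^4)) / ((v^3)^4)) · ((v^(-2))^4)    [power of a product]
= ((((u^40 · ((u^(-2))^8)) / ((u^2)^4)) / ((v^4)^4)) / ((v^3)^4)) · ((v^(-2))^4)    [power of a power]
= ((((u^40 · u^(-16)) / ((u^2)^4)) / ((v^4)^4)) / ((v^3)^4)) · ((v^(-2))^4)    [power of a power]
= (((u^24 / ((u^2)^4)) / ((v^4)^4)) / ((v^3)^4)) · ((v^(-2))^4)    [product of powers]
= (((u^24 / u^8) / ((v^4)^4)) / ((v^3)^4)) · ((v^(-2))^4)    [power of a power]
= ((u^16 / ((v^4)^4)) / ((v^3)^4)) · ((v^(-2))^4)    [quotient of powers]
= ((u^16 / v^16) / ((v^3)^4)) · ((v^(-2))^4)    [power of a power]
= ((u^16 / v^16) / v^12) · ((v^(-2))^4)    [power of a power]
= ((u^16 / v^16) / v^12) · v^(-8)    [power of a power]
= u^16v^(-36)    [quotient of powers; product of powers]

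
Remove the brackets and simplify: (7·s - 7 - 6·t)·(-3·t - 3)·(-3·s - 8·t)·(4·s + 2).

252·s^3·t + 330·s^2·t + 456·s^2·t^2 - 1020·s·t^2 + 252·s^3 - 126·s^2 - 570·s·t - 624·t^2 - 126·s - 336·t - 576·s·t^3 - 288·t^3

(7·s - 7 - 6·t)·(-3·t - 3)·(-3·s - 8·t)·(4·s + 2)
= (-21·s·t - 21·s + 21·t + 21 + 18·t^2 + 18·t)·(-3·s - 8·t)·(4·s + 2)    [distributive law]
= (-21·s·t - 21·s + 39·t + 21 + 18·t^2)·(-3·s - 8·t)·(4·s + 2)    [combine like terms]
= (63·s^2·t + 168·s·t^2 + 63·s^2 + 168·s·t - 117·s·t - 312·t^2 - 63·s - 168·t - 54·s·t^2 - 144·t^3)·(4·s + 2)    [distributive law]
= (63·s^2·t + 114·s·t^2 + 63·s^2 + 51·s·t - 312·t^2 - 63·s - 168·t - 144·t^3)·(4·s + 2)    [combine like terms]
= 252·s^3·t + 126·s^2·t + 456·s^2·t^2 + 228·s·t^2 + 252·s^3 + 126·s^2 + 204·s^2·t + 102·s·t - 1248·s·t^2 - 624·t^2 - 252·s^2 - 126·s - 672·s·t - 336·t - 576·s·t^3 - 288·t^3    [distributive law]
= 252·s^3·t + 330·s^2·t + 456·s^2·t^2 - 1020·s·t^2 + 252·s^3 - 126·s^2 - 570·s·t - 624·t^2 - 126·s - 336·t - 576·s·t^3 - 288·t^3    [combine like terms]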